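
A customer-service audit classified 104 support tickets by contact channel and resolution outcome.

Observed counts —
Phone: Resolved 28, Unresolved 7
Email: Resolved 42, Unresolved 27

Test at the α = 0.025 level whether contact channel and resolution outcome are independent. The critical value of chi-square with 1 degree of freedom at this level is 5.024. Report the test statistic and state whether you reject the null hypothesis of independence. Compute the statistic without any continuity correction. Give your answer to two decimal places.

3.86; fail to reject H₀

Row totals: 35, 69. Column totals: 70, 34. Grand total N = 104.
Expected counts (row total × column total / N):
  Phone, Resolved: 35×70/104 = 23.558
  Phone, Unresolved: 35×34/104 = 11.442
  Email, Resolved: 69×70/104 = 46.442
  Email, Unresolved: 69×34/104 = 22.558
Contributions (O − E)²/E:
  (28 − 23.558)²/23.558 = 0.8376
  (7 − 11.442)²/11.442 = 1.7245
  (42 − 46.442)²/46.442 = 0.4249
  (27 − 22.558)²/22.558 = 0.8747
χ² = 0.8376 + 1.7245 + 0.4249 + 0.8747 = 3.86
df = (2−1)(2−1) = 1. Since 3.86 < 5.024, fail to reject the null hypothesis of independence at α = 0.025.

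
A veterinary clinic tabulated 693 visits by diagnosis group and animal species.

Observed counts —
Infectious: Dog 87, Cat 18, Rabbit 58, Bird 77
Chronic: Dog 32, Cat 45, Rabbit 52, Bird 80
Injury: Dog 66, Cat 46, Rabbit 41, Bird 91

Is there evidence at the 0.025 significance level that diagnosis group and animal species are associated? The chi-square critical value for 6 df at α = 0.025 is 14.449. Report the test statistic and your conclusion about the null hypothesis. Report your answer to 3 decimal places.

Row totals: 240, 209, 244. Column totals: 185, 109, 151, 248. Grand total N = 693.
Expected counts (row total × column total / N):
  Infectious, Dog: 240×185/693 = 64.0693
  Infectious, Cat: 240×109/693 = 37.7489
  Infectious, Rabbit: 240×151/693 = 52.2944
  Infectious, Bird: 240×248/693 = 85.8874
  Chronic, Dog: 209×185/693 = 55.7937
  Chronic, Cat: 209×109/693 = 32.8730
  Chronic, Rabbit: 209×151/693 = 45.5397
  Chronic, Bird: 209×248/693 = 74.7937
  Injury, Dog: 244×185/693 = 65.1371
  Injury, Cat: 244×109/693 = 38.3781
  Injury, Rabbit: 244×151/693 = 53.1659
  Injury, Bird: 244×248/693 = 87.3189
Contributions (O − E)²/E:
  (87 − 64.0693)²/64.0693 = 8.2070
  (18 − 37.7489)²/37.7489 = 10.3319
  (58 − 52.2944)²/52.2944 = 0.6225
  (77 − 85.8874)²/85.8874 = 0.9196
  (32 − 55.7937)²/55.7937 = 10.1470
  (45 − 32.8730)²/32.8730 = 4.4737
  (52 − 45.5397)²/45.5397 = 0.9165
  (80 − 74.7937)²/74.7937 = 0.3624
  (66 − 65.1371)²/65.1371 = 0.0114
  (46 − 38.3781)²/38.3781 = 1.5137
  (41 − 53.1659)²/53.1659 = 2.7839
  (91 − 87.3189)²/87.3189 = 0.1552
χ² = 8.2070 + 10.3319 + 0.6225 + 0.9196 + 10.1470 + 4.4737 + 0.9165 + 0.3624 + 0.0114 + 1.5137 + 2.7839 + 0.1552 = 40.445
df = (3−1)(4−1) = 6. Since 40.445 > 14.449, reject the null hypothesis of independence at α = 0.025.

40.445; reject H₀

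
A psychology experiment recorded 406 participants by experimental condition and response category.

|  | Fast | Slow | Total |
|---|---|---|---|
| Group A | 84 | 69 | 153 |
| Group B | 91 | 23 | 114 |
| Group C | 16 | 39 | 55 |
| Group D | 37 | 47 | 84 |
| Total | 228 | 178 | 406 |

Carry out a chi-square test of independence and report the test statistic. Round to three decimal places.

Grand total N = 406.
Expected counts (row total × column total / N):
  Group A, Fast: 153×228/406 = 85.9212
  Group A, Slow: 153×178/406 = 67.0788
  Group B, Fast: 114×228/406 = 64.0197
  Group B, Slow: 114×178/406 = 49.9803
  Group C, Fast: 55×228/406 = 30.8867
  Group C, Slow: 55×178/406 = 24.1133
  Group D, Fast: 84×228/406 = 47.1724
  Group D, Slow: 84×178/406 = 36.8276
Contributions (O − E)²/E:
  (84 − 85.9212)²/85.9212 = 0.0430
  (69 − 67.0788)²/67.0788 = 0.0550
  (91 − 64.0197)²/64.0197 = 11.3705
  (23 − 49.9803)²/49.9803 = 14.5645
  (16 − 30.8867)²/30.8867 = 7.1751
  (39 − 24.1133)²/24.1133 = 9.1905
  (37 − 47.1724)²/47.1724 = 2.1936
  (47 − 36.8276)²/36.8276 = 2.8098
χ² = 0.0430 + 0.0550 + 11.3705 + 14.5645 + 7.1751 + 9.1905 + 2.1936 + 2.8098 = 47.402

47.402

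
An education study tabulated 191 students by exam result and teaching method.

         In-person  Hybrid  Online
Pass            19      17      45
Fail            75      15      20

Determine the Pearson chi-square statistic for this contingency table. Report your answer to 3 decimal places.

39.612

Row totals: 81, 110. Column totals: 94, 32, 65. Grand total N = 191.
Expected counts (row total × column total / N):
  Pass, In-person: 81×94/191 = 39.8639
  Pass, Hybrid: 81×32/191 = 13.5707
  Pass, Online: 81×65/191 = 27.5654
  Fail, In-person: 110×94/191 = 54.1361
  Fail, Hybrid: 110×32/191 = 18.4293
  Fail, Online: 110×65/191 = 37.4346
Contributions (O − E)²/E:
  (19 − 39.8639)²/39.8639 = 10.9197
  (17 − 13.5707)²/13.5707 = 0.8666
  (45 − 27.5654)²/27.5654 = 11.0271
  (75 − 54.1361)²/54.1361 = 8.0409
  (15 − 18.4293)²/18.4293 = 0.6381
  (20 − 37.4346)²/37.4346 = 8.1199
χ² = 10.9197 + 0.8666 + 11.0271 + 8.0409 + 0.6381 + 8.1199 = 39.612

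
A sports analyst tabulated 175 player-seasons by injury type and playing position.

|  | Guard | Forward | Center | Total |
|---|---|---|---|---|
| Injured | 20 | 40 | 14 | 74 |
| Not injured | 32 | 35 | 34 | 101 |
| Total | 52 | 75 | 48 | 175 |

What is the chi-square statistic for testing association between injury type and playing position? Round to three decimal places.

Grand total N = 175.
Expected counts (row total × column total / N):
  Injured, Guard: 74×52/175 = 21.9886
  Injured, Forward: 74×75/175 = 31.7143
  Injured, Center: 74×48/175 = 20.2971
  Not injured, Guard: 101×52/175 = 30.0114
  Not injured, Forward: 101×75/175 = 43.2857
  Not injured, Center: 101×48/175 = 27.7029
Contributions (O − E)²/E:
  (20 − 21.9886)²/21.9886 = 0.1798
  (40 − 31.7143)²/31.7143 = 2.1647
  (14 − 20.2971)²/20.2971 = 1.9537
  (32 − 30.0114)²/30.0114 = 0.1318
  (35 − 43.2857)²/43.2857 = 1.5860
  (34 − 27.7029)²/27.7029 = 1.4314
χ² = 0.1798 + 2.1647 + 1.9537 + 0.1318 + 1.5860 + 1.4314 = 7.447

7.447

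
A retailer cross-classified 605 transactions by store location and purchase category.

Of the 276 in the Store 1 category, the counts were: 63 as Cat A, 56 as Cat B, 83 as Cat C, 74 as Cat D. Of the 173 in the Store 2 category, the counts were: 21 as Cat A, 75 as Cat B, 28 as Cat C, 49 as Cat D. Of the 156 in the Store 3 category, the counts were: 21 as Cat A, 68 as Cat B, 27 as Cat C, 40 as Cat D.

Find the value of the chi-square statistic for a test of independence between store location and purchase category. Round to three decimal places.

Row totals: 276, 173, 156. Column totals: 105, 199, 138, 163. Grand total N = 605.
Expected counts (row total × column total / N):
  Store 1, Cat A: 276×105/605 = 47.9008
  Store 1, Cat B: 276×199/605 = 90.7835
  Store 1, Cat C: 276×138/605 = 62.9554
  Store 1, Cat D: 276×163/605 = 74.3603
  Store 2, Cat A: 173×105/605 = 30.0248
  Store 2, Cat B: 173×199/605 = 56.9041
  Store 2, Cat C: 173×138/605 = 39.4612
  Store 2, Cat D: 173×163/605 = 46.6099
  Store 3, Cat A: 156×105/605 = 27.0744
  Store 3, Cat B: 156×199/605 = 51.3124
  Store 3, Cat C: 156×138/605 = 35.5835
  Store 3, Cat D: 156×163/605 = 42.0298
Contributions (O − E)²/E:
  (63 − 47.9008)²/47.9008 = 4.7595
  (56 − 90.7835)²/90.7835 = 13.3272
  (83 − 62.9554)²/62.9554 = 6.3821
  (74 − 74.3603)²/74.3603 = 0.0017
  (21 − 30.0248)²/30.0248 = 2.7127
  (75 − 56.9041)²/56.9041 = 5.7546
  (28 − 39.4612)²/39.4612 = 3.3288
  (49 − 46.6099)²/46.6099 = 0.1226
  (21 − 27.0744)²/27.0744 = 1.3628
  (68 − 51.3124)²/51.3124 = 5.4271
  (27 − 35.5835)²/35.5835 = 2.0705
  (40 − 42.0298)²/42.0298 = 0.0980
χ² = 4.7595 + 13.3272 + 6.3821 + 0.0017 + 2.7127 + 5.7546 + 3.3288 + 0.1226 + 1.3628 + 5.4271 + 2.0705 + 0.0980 = 45.348

45.348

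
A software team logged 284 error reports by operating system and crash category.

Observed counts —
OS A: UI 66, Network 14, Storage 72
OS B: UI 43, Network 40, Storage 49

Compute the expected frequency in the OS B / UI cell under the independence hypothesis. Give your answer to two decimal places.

Row total (OS B) = 132; column total (UI) = 109; grand total N = 284.
Expected count = (row total × column total) / N = 132 × 109 / 284 = 50.66.

50.66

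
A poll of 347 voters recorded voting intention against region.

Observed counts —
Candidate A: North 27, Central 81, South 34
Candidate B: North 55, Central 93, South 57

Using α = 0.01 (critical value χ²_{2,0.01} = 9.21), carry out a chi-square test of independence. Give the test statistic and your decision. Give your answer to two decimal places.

4.93; fail to reject H₀

Row totals: 142, 205. Column totals: 82, 174, 91. Grand total N = 347.
Expected counts (row total × column total / N):
  Candidate A, North: 142×82/347 = 33.556
  Candidate A, Central: 142×174/347 = 71.205
  Candidate A, South: 142×91/347 = 37.239
  Candidate B, North: 205×82/347 = 48.444
  Candidate B, Central: 205×174/347 = 102.795
  Candidate B, South: 205×91/347 = 53.761
Contributions (O − E)²/E:
  (27 − 33.556)²/33.556 = 1.2809
  (81 − 71.205)²/71.205 = 1.3474
  (34 − 37.239)²/37.239 = 0.2817
  (55 − 48.444)²/48.444 = 0.8872
  (93 − 102.795)²/102.795 = 0.9333
  (57 − 53.761)²/53.761 = 0.1951
χ² = 1.2809 + 1.3474 + 0.2817 + 0.8872 + 0.9333 + 0.1951 = 4.93
df = (2−1)(3−1) = 2. Since 4.93 < 9.21, fail to reject the null hypothesis of independence at α = 0.01.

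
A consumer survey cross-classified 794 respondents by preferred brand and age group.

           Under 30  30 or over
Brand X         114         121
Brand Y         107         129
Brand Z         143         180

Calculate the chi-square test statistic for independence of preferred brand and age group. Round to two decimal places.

1.02

Row totals: 235, 236, 323. Column totals: 364, 430. Grand total N = 794.
Expected counts (row total × column total / N):
  Brand X, Under 30: 235×364/794 = 107.733
  Brand X, 30 or over: 235×430/794 = 127.267
  Brand Y, Under 30: 236×364/794 = 108.191
  Brand Y, 30 or over: 236×430/794 = 127.809
  Brand Z, Under 30: 323×364/794 = 148.076
  Brand Z, 30 or over: 323×430/794 = 174.924
Contributions (O − E)²/E:
  (114 − 107.733)²/107.733 = 0.3646
  (121 − 127.267)²/127.267 = 0.3086
  (107 − 108.191)²/108.191 = 0.0131
  (129 − 127.809)²/127.809 = 0.0111
  (143 − 148.076)²/148.076 = 0.1740
  (180 − 174.924)²/174.924 = 0.1473
χ² = 0.3646 + 0.3086 + 0.0131 + 0.0111 + 0.1740 + 0.1473 = 1.02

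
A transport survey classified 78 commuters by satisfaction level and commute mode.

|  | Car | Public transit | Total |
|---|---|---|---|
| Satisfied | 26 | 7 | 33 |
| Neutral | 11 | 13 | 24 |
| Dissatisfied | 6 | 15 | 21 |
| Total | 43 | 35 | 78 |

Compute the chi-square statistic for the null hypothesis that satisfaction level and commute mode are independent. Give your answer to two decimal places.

14.29

Grand total N = 78.
Expected counts (row total × column total / N):
  Satisfied, Car: 33×43/78 = 18.192
  Satisfied, Public transit: 33×35/78 = 14.808
  Neutral, Car: 24×43/78 = 13.231
  Neutral, Public transit: 24×35/78 = 10.769
  Dissatisfied, Car: 21×43/78 = 11.577
  Dissatisfied, Public transit: 21×35/78 = 9.423
Contributions (O − E)²/E:
  (26 − 18.192)²/18.192 = 3.3512
  (7 − 14.808)²/14.808 = 4.1170
  (11 − 13.231)²/13.231 = 0.3762
  (13 − 10.769)²/10.769 = 0.4622
  (6 − 11.577)²/11.577 = 2.6866
  (15 − 9.423)²/9.423 = 3.3007
χ² = 3.3512 + 4.1170 + 0.3762 + 0.4622 + 2.6866 + 3.3007 = 14.29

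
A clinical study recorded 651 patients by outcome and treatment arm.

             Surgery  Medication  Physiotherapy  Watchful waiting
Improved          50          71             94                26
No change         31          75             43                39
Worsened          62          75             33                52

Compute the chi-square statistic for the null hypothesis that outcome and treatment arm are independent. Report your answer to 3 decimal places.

Row totals: 241, 188, 222. Column totals: 143, 221, 170, 117. Grand total N = 651.
Expected counts (row total × column total / N):
  Improved, Surgery: 241×143/651 = 52.9386
  Improved, Medication: 241×221/651 = 81.8141
  Improved, Physiotherapy: 241×170/651 = 62.9339
  Improved, Watchful waiting: 241×117/651 = 43.3134
  No change, Surgery: 188×143/651 = 41.2965
  No change, Medication: 188×221/651 = 63.8218
  No change, Physiotherapy: 188×170/651 = 49.0937
  No change, Watchful waiting: 188×117/651 = 33.7880
  Worsened, Surgery: 222×143/651 = 48.7650
  Worsened, Medication: 222×221/651 = 75.3641
  Worsened, Physiotherapy: 222×170/651 = 57.9724
  Worsened, Watchful waiting: 222×117/651 = 39.8986
Contributions (O − E)²/E:
  (50 − 52.9386)²/52.9386 = 0.1631
  (71 − 81.8141)²/81.8141 = 1.4294
  (94 − 62.9339)²/62.9339 = 15.3352
  (26 − 43.3134)²/43.3134 = 6.9206
  (31 − 41.2965)²/41.2965 = 2.5672
  (75 − 63.8218)²/63.8218 = 1.9578
  (43 − 49.0937)²/49.0937 = 0.7564
  (39 − 33.7880)²/33.7880 = 0.8040
  (62 − 48.7650)²/48.7650 = 3.5920
  (75 − 75.3641)²/75.3641 = 0.0018
  (33 − 57.9724)²/57.9724 = 10.7572
  (52 − 39.8986)²/39.8986 = 3.6704
χ² = 0.1631 + 1.4294 + 15.3352 + 6.9206 + 2.5672 + 1.9578 + 0.7564 + 0.8040 + 3.5920 + 0.0018 + 10.7572 + 3.6704 = 47.955

47.955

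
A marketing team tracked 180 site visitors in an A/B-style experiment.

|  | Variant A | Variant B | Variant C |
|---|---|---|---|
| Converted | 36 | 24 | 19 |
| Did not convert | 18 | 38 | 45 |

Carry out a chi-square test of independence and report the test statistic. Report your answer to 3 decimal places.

17.293

Row totals: 79, 101. Column totals: 54, 62, 64. Grand total N = 180.
Expected counts (row total × column total / N):
  Converted, Variant A: 79×54/180 = 23.7000
  Converted, Variant B: 79×62/180 = 27.2111
  Converted, Variant C: 79×64/180 = 28.0889
  Did not convert, Variant A: 101×54/180 = 30.3000
  Did not convert, Variant B: 101×62/180 = 34.7889
  Did not convert, Variant C: 101×64/180 = 35.9111
Contributions (O − E)²/E:
  (36 − 23.7000)²/23.7000 = 6.3835
  (24 − 27.2111)²/27.2111 = 0.3789
  (19 − 28.0889)²/28.0889 = 2.9410
  (18 − 30.3000)²/30.3000 = 4.9931
  (38 − 34.7889)²/34.7889 = 0.2964
  (45 − 35.9111)²/35.9111 = 2.3004
χ² = 6.3835 + 0.3789 + 2.9410 + 4.9931 + 0.2964 + 2.3004 = 17.293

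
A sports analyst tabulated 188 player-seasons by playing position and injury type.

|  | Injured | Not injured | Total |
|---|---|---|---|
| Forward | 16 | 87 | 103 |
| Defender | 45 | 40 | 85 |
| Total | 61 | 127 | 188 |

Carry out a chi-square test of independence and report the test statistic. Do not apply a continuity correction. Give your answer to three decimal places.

29.730

Grand total N = 188.
Expected counts (row total × column total / N):
  Forward, Injured: 103×61/188 = 33.4202
  Forward, Not injured: 103×127/188 = 69.5798
  Defender, Injured: 85×61/188 = 27.5798
  Defender, Not injured: 85×127/188 = 57.4202
Contributions (O − E)²/E:
  (16 − 33.4202)²/33.4202 = 9.0802
  (87 − 69.5798)²/69.5798 = 4.3614
  (45 − 27.5798)²/27.5798 = 11.0031
  (40 − 57.4202)²/57.4202 = 5.2850
χ² = 9.0802 + 4.3614 + 11.0031 + 5.2850 = 29.730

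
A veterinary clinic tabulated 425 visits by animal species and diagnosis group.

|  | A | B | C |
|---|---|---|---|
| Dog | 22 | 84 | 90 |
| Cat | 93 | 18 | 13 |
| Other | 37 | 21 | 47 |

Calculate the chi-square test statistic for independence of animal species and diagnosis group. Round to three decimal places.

Row totals: 196, 124, 105. Column totals: 152, 123, 150. Grand total N = 425.
Expected counts (row total × column total / N):
  Dog, A: 196×152/425 = 70.0988
  Dog, B: 196×123/425 = 56.7247
  Dog, C: 196×150/425 = 69.1765
  Cat, A: 124×152/425 = 44.3482
  Cat, B: 124×123/425 = 35.8871
  Cat, C: 124×150/425 = 43.7647
  Other, A: 105×152/425 = 37.5529
  Other, B: 105×123/425 = 30.3882
  Other, C: 105×150/425 = 37.0588
Contributions (O − E)²/E:
  (22 − 70.0988)²/70.0988 = 33.0033
  (84 − 56.7247)²/56.7247 = 13.1150
  (90 − 69.1765)²/69.1765 = 6.2683
  (93 − 44.3482)²/44.3482 = 53.3730
  (18 − 35.8871)²/35.8871 = 8.9154
  (13 − 43.7647)²/43.7647 = 21.6263
  (37 − 37.5529)²/37.5529 = 0.0081
  (21 − 30.3882)²/30.3882 = 2.9004
  (47 − 37.0588)²/37.0588 = 2.6668
χ² = 33.0033 + 13.1150 + 6.2683 + 53.3730 + 8.9154 + 21.6263 + 0.0081 + 2.9004 + 2.6668 = 141.877

141.877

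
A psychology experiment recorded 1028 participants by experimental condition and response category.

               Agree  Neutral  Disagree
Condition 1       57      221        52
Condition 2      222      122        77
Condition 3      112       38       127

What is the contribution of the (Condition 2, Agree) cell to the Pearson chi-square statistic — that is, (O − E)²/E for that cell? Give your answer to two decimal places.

Row total (Condition 2) = 421; column total (Agree) = 391; N = 1028.
Expected count E = 421 × 391 / 1028 = 160.127.
Contribution = (O − E)²/E = (222 − 160.127)² / 160.127 = 23.91.

23.91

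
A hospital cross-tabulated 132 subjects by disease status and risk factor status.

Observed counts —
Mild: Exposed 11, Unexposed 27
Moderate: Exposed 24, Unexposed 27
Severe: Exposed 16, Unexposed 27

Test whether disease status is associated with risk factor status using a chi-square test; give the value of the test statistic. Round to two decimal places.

3.07

Row totals: 38, 51, 43. Column totals: 51, 81. Grand total N = 132.
Expected counts (row total × column total / N):
  Mild, Exposed: 38×51/132 = 14.682
  Mild, Unexposed: 38×81/132 = 23.318
  Moderate, Exposed: 51×51/132 = 19.705
  Moderate, Unexposed: 51×81/132 = 31.295
  Severe, Exposed: 43×51/132 = 16.614
  Severe, Unexposed: 43×81/132 = 26.386
Contributions (O − E)²/E:
  (11 − 14.682)²/14.682 = 0.9234
  (27 − 23.318)²/23.318 = 0.5814
  (24 − 19.705)²/19.705 = 0.9362
  (27 − 31.295)²/31.295 = 0.5895
  (16 − 16.614)²/16.614 = 0.0227
  (27 − 26.386)²/26.386 = 0.0143
χ² = 0.9234 + 0.5814 + 0.9362 + 0.5895 + 0.0227 + 0.0143 = 3.07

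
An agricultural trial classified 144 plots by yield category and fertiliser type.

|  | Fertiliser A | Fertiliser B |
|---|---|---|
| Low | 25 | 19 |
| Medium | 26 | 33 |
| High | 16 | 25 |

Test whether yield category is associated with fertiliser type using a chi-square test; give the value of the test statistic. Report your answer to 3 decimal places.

2.944

Row totals: 44, 59, 41. Column totals: 67, 77. Grand total N = 144.
Expected counts (row total × column total / N):
  Low, Fertiliser A: 44×67/144 = 20.4722
  Low, Fertiliser B: 44×77/144 = 23.5278
  Medium, Fertiliser A: 59×67/144 = 27.4514
  Medium, Fertiliser B: 59×77/144 = 31.5486
  High, Fertiliser A: 41×67/144 = 19.0764
  High, Fertiliser B: 41×77/144 = 21.9236
Contributions (O − E)²/E:
  (25 − 20.4722)²/20.4722 = 1.0014
  (19 − 23.5278)²/23.5278 = 0.8714
  (26 − 27.4514)²/27.4514 = 0.0767
  (33 − 31.5486)²/31.5486 = 0.0668
  (16 − 19.0764)²/19.0764 = 0.4961
  (25 − 21.9236)²/21.9236 = 0.4317
χ² = 1.0014 + 0.8714 + 0.0767 + 0.0668 + 0.4961 + 0.4317 = 2.944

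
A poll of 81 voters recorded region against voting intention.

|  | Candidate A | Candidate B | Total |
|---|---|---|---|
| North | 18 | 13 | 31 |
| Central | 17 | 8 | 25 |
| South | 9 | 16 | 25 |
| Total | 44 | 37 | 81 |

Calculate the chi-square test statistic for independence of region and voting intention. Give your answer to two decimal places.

5.44

Grand total N = 81.
Expected counts (row total × column total / N):
  North, Candidate A: 31×44/81 = 16.840
  North, Candidate B: 31×37/81 = 14.160
  Central, Candidate A: 25×44/81 = 13.580
  Central, Candidate B: 25×37/81 = 11.420
  South, Candidate A: 25×44/81 = 13.580
  South, Candidate B: 25×37/81 = 11.420
Contributions (O − E)²/E:
  (18 − 16.840)²/16.840 = 0.0799
  (13 − 14.160)²/14.160 = 0.0950
  (17 − 13.580)²/13.580 = 0.8613
  (8 − 11.420)²/11.420 = 1.0242
  (9 − 13.580)²/13.580 = 1.5447
  (16 − 11.420)²/11.420 = 1.8368
χ² = 0.0799 + 0.0950 + 0.8613 + 1.0242 + 1.5447 + 1.8368 = 5.44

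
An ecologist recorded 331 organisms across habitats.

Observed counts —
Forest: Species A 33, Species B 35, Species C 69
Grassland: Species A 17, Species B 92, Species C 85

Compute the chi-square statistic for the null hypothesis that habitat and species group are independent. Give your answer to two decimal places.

23.24

Row totals: 137, 194. Column totals: 50, 127, 154. Grand total N = 331.
Expected counts (row total × column total / N):
  Forest, Species A: 137×50/331 = 20.695
  Forest, Species B: 137×127/331 = 52.565
  Forest, Species C: 137×154/331 = 63.740
  Grassland, Species A: 194×50/331 = 29.305
  Grassland, Species B: 194×127/331 = 74.435
  Grassland, Species C: 194×154/331 = 90.260
Contributions (O − E)²/E:
  (33 − 20.695)²/20.695 = 7.3164
  (35 − 52.565)²/52.565 = 5.8695
  (69 − 63.740)²/63.740 = 0.4341
  (17 − 29.305)²/29.305 = 5.1668
  (92 − 74.435)²/74.435 = 4.1449
  (85 − 90.260)²/90.260 = 0.3065
χ² = 7.3164 + 5.8695 + 0.4341 + 5.1668 + 4.1449 + 0.3065 = 23.24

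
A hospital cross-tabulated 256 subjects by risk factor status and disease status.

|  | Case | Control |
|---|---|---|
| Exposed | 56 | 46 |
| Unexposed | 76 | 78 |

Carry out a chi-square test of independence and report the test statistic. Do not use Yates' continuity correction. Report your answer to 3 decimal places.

Row totals: 102, 154. Column totals: 132, 124. Grand total N = 256.
Expected counts (row total × column total / N):
  Exposed, Case: 102×132/256 = 52.5938
  Exposed, Control: 102×124/256 = 49.4062
  Unexposed, Case: 154×132/256 = 79.4062
  Unexposed, Control: 154×124/256 = 74.5938
Contributions (O − E)²/E:
  (56 − 52.5938)²/52.5938 = 0.2206
  (46 − 49.4062)²/49.4062 = 0.2348
  (76 − 79.4062)²/79.4062 = 0.1461
  (78 − 74.5938)²/74.5938 = 0.1555
χ² = 0.2206 + 0.2348 + 0.1461 + 0.1555 = 0.757

0.757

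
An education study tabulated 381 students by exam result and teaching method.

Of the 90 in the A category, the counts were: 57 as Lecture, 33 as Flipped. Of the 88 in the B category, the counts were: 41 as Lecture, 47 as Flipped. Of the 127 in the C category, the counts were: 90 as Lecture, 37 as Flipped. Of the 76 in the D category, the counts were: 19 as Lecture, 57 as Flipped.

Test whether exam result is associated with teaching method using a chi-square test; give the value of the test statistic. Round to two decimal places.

45.41

Row totals: 90, 88, 127, 76. Column totals: 207, 174. Grand total N = 381.
Expected counts (row total × column total / N):
  A, Lecture: 90×207/381 = 48.898
  A, Flipped: 90×174/381 = 41.102
  B, Lecture: 88×207/381 = 47.811
  B, Flipped: 88×174/381 = 40.189
  C, Lecture: 127×207/381 = 69.000
  C, Flipped: 127×174/381 = 58.000
  D, Lecture: 76×207/381 = 41.291
  D, Flipped: 76×174/381 = 34.709
Contributions (O − E)²/E:
  (57 − 48.898)²/48.898 = 1.3424
  (33 − 41.102)²/41.102 = 1.5971
  (41 − 47.811)²/47.811 = 0.9703
  (47 − 40.189)²/40.189 = 1.1543
  (90 − 69.000)²/69.000 = 6.3913
  (37 − 58.000)²/58.000 = 7.6034
  (19 − 41.291)²/41.291 = 12.0338
  (57 − 34.709)²/34.709 = 14.3158
χ² = 1.3424 + 1.5971 + 0.9703 + 1.1543 + 6.3913 + 7.6034 + 12.0338 + 14.3158 = 45.41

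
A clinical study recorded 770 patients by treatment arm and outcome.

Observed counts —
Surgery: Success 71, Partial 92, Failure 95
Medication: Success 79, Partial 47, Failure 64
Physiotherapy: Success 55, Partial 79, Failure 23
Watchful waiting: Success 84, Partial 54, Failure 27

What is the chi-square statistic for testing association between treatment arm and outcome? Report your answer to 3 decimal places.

Row totals: 258, 190, 157, 165. Column totals: 289, 272, 209. Grand total N = 770.
Expected counts (row total × column total / N):
  Surgery, Success: 258×289/770 = 96.8338
  Surgery, Partial: 258×272/770 = 91.1377
  Surgery, Failure: 258×209/770 = 70.0286
  Medication, Success: 190×289/770 = 71.3117
  Medication, Partial: 190×272/770 = 67.1169
  Medication, Failure: 190×209/770 = 51.5714
  Physiotherapy, Success: 157×289/770 = 58.9260
  Physiotherapy, Partial: 157×272/770 = 55.4597
  Physiotherapy, Failure: 157×209/770 = 42.6143
  Watchful waiting, Success: 165×289/770 = 61.9286
  Watchful waiting, Partial: 165×272/770 = 58.2857
  Watchful waiting, Failure: 165×209/770 = 44.7857
Contributions (O − E)²/E:
  (71 − 96.8338)²/96.8338 = 6.8921
  (92 − 91.1377)²/91.1377 = 0.0082
  (95 − 70.0286)²/70.0286 = 8.9045
  (79 − 71.3117)²/71.3117 = 0.8289
  (47 − 67.1169)²/67.1169 = 6.0296
  (64 − 51.5714)²/51.5714 = 2.9953
  (55 − 58.9260)²/58.9260 = 0.2616
  (79 − 55.4597)²/55.4597 = 9.9919
  (23 − 42.6143)²/42.6143 = 9.0280
  (84 − 61.9286)²/61.9286 = 7.8663
  (54 − 58.2857)²/58.2857 = 0.3151
  (27 − 44.7857)²/44.7857 = 7.0632
χ² = 6.8921 + 0.0082 + 8.9045 + 0.8289 + 6.0296 + 2.9953 + 0.2616 + 9.9919 + 9.0280 + 7.8663 + 0.3151 + 7.0632 = 60.185

60.185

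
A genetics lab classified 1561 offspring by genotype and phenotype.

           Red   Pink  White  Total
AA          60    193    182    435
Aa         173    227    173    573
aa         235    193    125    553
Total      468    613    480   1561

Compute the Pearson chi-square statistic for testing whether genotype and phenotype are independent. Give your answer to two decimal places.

Grand total N = 1561.
Expected counts (row total × column total / N):
  AA, Red: 435×468/1561 = 130.416
  AA, Pink: 435×613/1561 = 170.823
  AA, White: 435×480/1561 = 133.760
  Aa, Red: 573×468/1561 = 171.790
  Aa, Pink: 573×613/1561 = 225.015
  Aa, White: 573×480/1561 = 176.195
  aa, Red: 553×468/1561 = 165.794
  aa, Pink: 553×613/1561 = 217.161
  aa, White: 553×480/1561 = 170.045
Contributions (O − E)²/E:
  (60 − 130.416)²/130.416 = 38.0200
  (193 − 170.823)²/170.823 = 2.8791
  (182 − 133.760)²/133.760 = 17.3976
  (173 − 171.790)²/171.790 = 0.0085
  (227 − 225.015)²/225.015 = 0.0175
  (173 − 176.195)²/176.195 = 0.0579
  (235 − 165.794)²/165.794 = 28.8881
  (193 − 217.161)²/217.161 = 2.6881
  (125 − 170.045)²/170.045 = 11.9324
χ² = 38.0200 + 2.8791 + 17.3976 + 0.0085 + 0.0175 + 0.0579 + 28.8881 + 2.6881 + 11.9324 = 101.89

101.89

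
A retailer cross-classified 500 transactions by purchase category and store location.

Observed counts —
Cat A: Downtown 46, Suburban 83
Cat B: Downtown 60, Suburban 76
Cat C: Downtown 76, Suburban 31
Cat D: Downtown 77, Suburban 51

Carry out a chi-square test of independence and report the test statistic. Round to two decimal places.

Row totals: 129, 136, 107, 128. Column totals: 259, 241. Grand total N = 500.
Expected counts (row total × column total / N):
  Cat A, Downtown: 129×259/500 = 66.822
  Cat A, Suburban: 129×241/500 = 62.178
  Cat B, Downtown: 136×259/500 = 70.448
  Cat B, Suburban: 136×241/500 = 65.552
  Cat C, Downtown: 107×259/500 = 55.426
  Cat C, Suburban: 107×241/500 = 51.574
  Cat D, Downtown: 128×259/500 = 66.304
  Cat D, Suburban: 128×241/500 = 61.696
Contributions (O − E)²/E:
  (46 − 66.822)²/66.822 = 6.4882
  (83 − 62.178)²/62.178 = 6.9728
  (60 − 70.448)²/70.448 = 1.5495
  (76 − 65.552)²/65.552 = 1.6653
  (76 − 55.426)²/55.426 = 7.6370
  (31 − 51.574)²/51.574 = 8.2074
  (77 − 66.304)²/66.304 = 1.7255
  (51 − 61.696)²/61.696 = 1.8543
χ² = 6.4882 + 6.9728 + 1.5495 + 1.6653 + 7.6370 + 8.2074 + 1.7255 + 1.8543 = 36.10

36.10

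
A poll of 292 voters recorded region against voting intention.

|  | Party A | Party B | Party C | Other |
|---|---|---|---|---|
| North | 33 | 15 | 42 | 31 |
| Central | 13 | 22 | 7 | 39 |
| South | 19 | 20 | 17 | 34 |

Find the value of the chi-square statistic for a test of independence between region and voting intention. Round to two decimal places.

Row totals: 121, 81, 90. Column totals: 65, 57, 66, 104. Grand total N = 292.
Expected counts (row total × column total / N):
  North, Party A: 121×65/292 = 26.935
  North, Party B: 121×57/292 = 23.620
  North, Party C: 121×66/292 = 27.349
  North, Other: 121×104/292 = 43.096
  Central, Party A: 81×65/292 = 18.031
  Central, Party B: 81×57/292 = 15.812
  Central, Party C: 81×66/292 = 18.308
  Central, Other: 81×104/292 = 28.849
  South, Party A: 90×65/292 = 20.034
  South, Party B: 90×57/292 = 17.568
  South, Party C: 90×66/292 = 20.342
  South, Other: 90×104/292 = 32.055
Contributions (O − E)²/E:
  (33 − 26.935)²/26.935 = 1.3657
  (15 − 23.620)²/23.620 = 3.1458
  (42 − 27.349)²/27.349 = 7.8486
  (31 − 43.096)²/43.096 = 3.3951
  (13 − 18.031)²/18.031 = 1.4037
  (22 − 15.812)²/15.812 = 2.4217
  (7 − 18.308)²/18.308 = 6.9844
  (39 − 28.849)²/28.849 = 3.5718
  (19 − 20.034)²/20.034 = 0.0534
  (20 − 17.568)²/17.568 = 0.3367
  (17 − 20.342)²/20.342 = 0.5491
  (34 − 32.055)²/32.055 = 0.1180
χ² = 1.3657 + 3.1458 + 7.8486 + 3.3951 + 1.4037 + 2.4217 + 6.9844 + 3.5718 + 0.0534 + 0.3367 + 0.5491 + 0.1180 = 31.19

31.19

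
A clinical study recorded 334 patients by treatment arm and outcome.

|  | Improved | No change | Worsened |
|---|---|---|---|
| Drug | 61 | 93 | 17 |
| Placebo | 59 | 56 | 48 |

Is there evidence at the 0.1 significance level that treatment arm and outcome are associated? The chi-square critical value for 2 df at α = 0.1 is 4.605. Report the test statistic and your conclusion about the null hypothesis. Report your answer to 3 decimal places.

23.828; reject H₀

Row totals: 171, 163. Column totals: 120, 149, 65. Grand total N = 334.
Expected counts (row total × column total / N):
  Drug, Improved: 171×120/334 = 61.43713
  Drug, No change: 171×149/334 = 76.28443
  Drug, Worsened: 171×65/334 = 33.27844
  Placebo, Improved: 163×120/334 = 58.56287
  Placebo, No change: 163×149/334 = 72.71557
  Placebo, Worsened: 163×65/334 = 31.72156
Contributions (O − E)²/E:
  (61 − 61.43713)²/61.43713 = 0.0031
  (93 − 76.28443)²/76.28443 = 3.6627
  (17 − 33.27844)²/33.27844 = 7.9627
  (59 − 58.56287)²/58.56287 = 0.0033
  (56 − 72.71557)²/72.71557 = 3.8425
  (48 − 31.72156)²/31.72156 = 8.3535
χ² = 0.0031 + 3.6627 + 7.9627 + 0.0033 + 3.8425 + 8.3535 = 23.828
df = (2−1)(3−1) = 2. Since 23.828 > 4.605, reject the null hypothesis of independence at α = 0.1.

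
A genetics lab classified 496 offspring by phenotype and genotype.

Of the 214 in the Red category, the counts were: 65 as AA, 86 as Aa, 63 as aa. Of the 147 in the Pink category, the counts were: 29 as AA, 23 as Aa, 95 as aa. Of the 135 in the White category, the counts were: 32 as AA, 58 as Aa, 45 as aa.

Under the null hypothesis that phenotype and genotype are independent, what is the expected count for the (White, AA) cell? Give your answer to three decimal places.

Row total (White) = 135; column total (AA) = 126; grand total N = 496.
Expected count = (row total × column total) / N = 135 × 126 / 496 = 34.294.

34.294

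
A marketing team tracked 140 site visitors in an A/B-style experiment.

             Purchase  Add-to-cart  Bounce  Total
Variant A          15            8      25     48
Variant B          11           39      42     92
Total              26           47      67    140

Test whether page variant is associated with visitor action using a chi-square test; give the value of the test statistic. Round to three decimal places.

12.813

Grand total N = 140.
Expected counts (row total × column total / N):
  Variant A, Purchase: 48×26/140 = 8.9143
  Variant A, Add-to-cart: 48×47/140 = 16.1143
  Variant A, Bounce: 48×67/140 = 22.9714
  Variant B, Purchase: 92×26/140 = 17.0857
  Variant B, Add-to-cart: 92×47/140 = 30.8857
  Variant B, Bounce: 92×67/140 = 44.0286
Contributions (O − E)²/E:
  (15 − 8.9143)²/8.9143 = 4.1546
  (8 − 16.1143)²/16.1143 = 4.0859
  (25 − 22.9714)²/22.9714 = 0.1791
  (11 − 17.0857)²/17.0857 = 2.1676
  (39 − 30.8857)²/30.8857 = 2.1318
  (42 − 44.0286)²/44.0286 = 0.0935
χ² = 4.1546 + 4.0859 + 0.1791 + 2.1676 + 2.1318 + 0.0935 = 12.813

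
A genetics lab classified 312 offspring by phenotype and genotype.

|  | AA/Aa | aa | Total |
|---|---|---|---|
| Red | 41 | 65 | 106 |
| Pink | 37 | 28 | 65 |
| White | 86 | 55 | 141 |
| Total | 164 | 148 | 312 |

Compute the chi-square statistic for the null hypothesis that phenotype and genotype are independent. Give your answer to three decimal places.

Grand total N = 312.
Expected counts (row total × column total / N):
  Red, AA/Aa: 106×164/312 = 55.7179
  Red, aa: 106×148/312 = 50.2821
  Pink, AA/Aa: 65×164/312 = 34.1667
  Pink, aa: 65×148/312 = 30.8333
  White, AA/Aa: 141×164/312 = 74.1154
  White, aa: 141×148/312 = 66.8846
Contributions (O − E)²/E:
  (41 − 55.7179)²/55.7179 = 3.8877
  (65 − 50.2821)²/50.2821 = 4.3080
  (37 − 34.1667)²/34.1667 = 0.2350
  (28 − 30.8333)²/30.8333 = 0.2604
  (86 − 74.1154)²/74.1154 = 1.9057
  (55 − 66.8846)²/66.8846 = 2.1118
χ² = 3.8877 + 4.3080 + 0.2350 + 0.2604 + 1.9057 + 2.1118 = 12.709

12.709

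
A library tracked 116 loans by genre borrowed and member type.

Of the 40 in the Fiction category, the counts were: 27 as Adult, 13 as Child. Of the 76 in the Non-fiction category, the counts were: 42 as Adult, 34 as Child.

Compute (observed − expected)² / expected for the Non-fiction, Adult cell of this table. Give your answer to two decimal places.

0.23

Row total (Non-fiction) = 76; column total (Adult) = 69; N = 116.
Expected count E = 76 × 69 / 116 = 45.207.
Contribution = (O − E)²/E = (42 − 45.207)² / 45.207 = 0.23.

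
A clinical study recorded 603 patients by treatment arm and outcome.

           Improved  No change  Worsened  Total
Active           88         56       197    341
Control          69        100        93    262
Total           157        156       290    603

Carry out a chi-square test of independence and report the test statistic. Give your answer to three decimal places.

Grand total N = 603.
Expected counts (row total × column total / N):
  Active, Improved: 341×157/603 = 88.7844
  Active, No change: 341×156/603 = 88.2189
  Active, Worsened: 341×290/603 = 163.9967
  Control, Improved: 262×157/603 = 68.2156
  Control, No change: 262×156/603 = 67.7811
  Control, Worsened: 262×290/603 = 126.0033
Contributions (O − E)²/E:
  (88 − 88.7844)²/88.7844 = 0.0069
  (56 − 88.2189)²/88.2189 = 11.7668
  (197 − 163.9967)²/163.9967 = 6.6417
  (69 − 68.2156)²/68.2156 = 0.0090
  (100 − 67.7811)²/67.7811 = 15.3149
  (93 − 126.0033)²/126.0033 = 8.6444
χ² = 0.0069 + 11.7668 + 6.6417 + 0.0090 + 15.3149 + 8.6444 = 42.384

42.384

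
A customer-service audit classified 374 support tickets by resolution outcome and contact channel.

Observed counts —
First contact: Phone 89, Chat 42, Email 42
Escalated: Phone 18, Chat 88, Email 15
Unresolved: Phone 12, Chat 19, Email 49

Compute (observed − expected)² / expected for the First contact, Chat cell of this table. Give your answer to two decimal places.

Row total (First contact) = 173; column total (Chat) = 149; N = 374.
Expected count E = 173 × 149 / 374 = 68.92246.
Contribution = (O − E)²/E = (42 − 68.92246)² / 68.92246 = 10.52.

10.52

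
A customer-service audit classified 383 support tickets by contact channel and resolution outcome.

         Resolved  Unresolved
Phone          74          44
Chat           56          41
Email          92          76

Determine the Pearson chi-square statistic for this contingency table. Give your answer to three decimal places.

1.801

Row totals: 118, 97, 168. Column totals: 222, 161. Grand total N = 383.
Expected counts (row total × column total / N):
  Phone, Resolved: 118×222/383 = 68.3969
  Phone, Unresolved: 118×161/383 = 49.6031
  Chat, Resolved: 97×222/383 = 56.2245
  Chat, Unresolved: 97×161/383 = 40.7755
  Email, Resolved: 168×222/383 = 97.3786
  Email, Unresolved: 168×161/383 = 70.6214
Contributions (O − E)²/E:
  (74 − 68.3969)²/68.3969 = 0.4590
  (44 − 49.6031)²/49.6031 = 0.6329
  (56 − 56.2245)²/56.2245 = 0.0009
  (41 − 40.7755)²/40.7755 = 0.0012
  (92 − 97.3786)²/97.3786 = 0.2971
  (76 − 70.6214)²/70.6214 = 0.4096
χ² = 0.4590 + 0.6329 + 0.0009 + 0.0012 + 0.2971 + 0.4096 = 1.801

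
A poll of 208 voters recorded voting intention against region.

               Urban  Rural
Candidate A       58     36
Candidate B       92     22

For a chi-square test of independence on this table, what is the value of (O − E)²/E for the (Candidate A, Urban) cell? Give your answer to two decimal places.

1.41

Row total (Candidate A) = 94; column total (Urban) = 150; N = 208.
Expected count E = 94 × 150 / 208 = 67.788.
Contribution = (O − E)²/E = (58 − 67.788)² / 67.788 = 1.41.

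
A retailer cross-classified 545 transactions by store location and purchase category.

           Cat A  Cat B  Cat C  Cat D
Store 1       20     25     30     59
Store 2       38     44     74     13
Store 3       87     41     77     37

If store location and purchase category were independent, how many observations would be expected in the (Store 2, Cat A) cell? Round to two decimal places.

Row total (Store 2) = 169; column total (Cat A) = 145; grand total N = 545.
Expected count = (row total × column total) / N = 169 × 145 / 545 = 44.96.

44.96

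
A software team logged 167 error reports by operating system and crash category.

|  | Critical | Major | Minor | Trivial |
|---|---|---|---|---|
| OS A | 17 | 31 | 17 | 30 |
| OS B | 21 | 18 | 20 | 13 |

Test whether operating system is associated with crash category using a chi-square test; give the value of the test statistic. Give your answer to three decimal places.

Row totals: 95, 72. Column totals: 38, 49, 37, 43. Grand total N = 167.
Expected counts (row total × column total / N):
  OS A, Critical: 95×38/167 = 21.6168
  OS A, Major: 95×49/167 = 27.8743
  OS A, Minor: 95×37/167 = 21.0479
  OS A, Trivial: 95×43/167 = 24.4611
  OS B, Critical: 72×38/167 = 16.3832
  OS B, Major: 72×49/167 = 21.1257
  OS B, Minor: 72×37/167 = 15.9521
  OS B, Trivial: 72×43/167 = 18.5389
Contributions (O − E)²/E:
  (17 − 21.6168)²/21.6168 = 0.9860
  (31 − 27.8743)²/27.8743 = 0.3505
  (17 − 21.0479)²/21.0479 = 0.7785
  (30 − 24.4611)²/24.4611 = 1.2542
  (21 − 16.3832)²/16.3832 = 1.3010
  (18 − 21.1257)²/21.1257 = 0.4625
  (20 − 15.9521)²/15.9521 = 1.0272
  (13 − 18.5389)²/18.5389 = 1.6549
χ² = 0.9860 + 0.3505 + 0.7785 + 1.2542 + 1.3010 + 0.4625 + 1.0272 + 1.6549 = 7.815

7.815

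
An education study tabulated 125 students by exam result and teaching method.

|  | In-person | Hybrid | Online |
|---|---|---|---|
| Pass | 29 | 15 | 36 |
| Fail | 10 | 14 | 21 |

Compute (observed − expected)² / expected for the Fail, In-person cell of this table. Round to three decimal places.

1.163

Row total (Fail) = 45; column total (In-person) = 39; N = 125.
Expected count E = 45 × 39 / 125 = 14.0400.
Contribution = (O − E)²/E = (10 − 14.0400)² / 14.0400 = 1.163.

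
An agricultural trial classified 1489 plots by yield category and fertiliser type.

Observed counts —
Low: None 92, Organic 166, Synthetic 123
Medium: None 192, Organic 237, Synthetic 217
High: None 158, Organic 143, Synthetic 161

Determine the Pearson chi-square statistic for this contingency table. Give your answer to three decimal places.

16.583

Row totals: 381, 646, 462. Column totals: 442, 546, 501. Grand total N = 1489.
Expected counts (row total × column total / N):
  Low, None: 381×442/1489 = 113.0974
  Low, Organic: 381×546/1489 = 139.7085
  Low, Synthetic: 381×501/1489 = 128.1941
  Medium, None: 646×442/1489 = 191.7609
  Medium, Organic: 646×546/1489 = 236.8811
  Medium, Synthetic: 646×501/1489 = 217.3580
  High, None: 462×442/1489 = 137.1417
  High, Organic: 462×546/1489 = 169.4103
  High, Synthetic: 462×501/1489 = 155.4480
Contributions (O − E)²/E:
  (92 − 113.0974)²/113.0974 = 3.9355
  (166 − 139.7085)²/139.7085 = 4.9478
  (123 − 128.1941)²/128.1941 = 0.2105
  (192 − 191.7609)²/191.7609 = 0.0003
  (237 − 236.8811)²/236.8811 = 0.0001
  (217 − 217.3580)²/217.3580 = 0.0006
  (158 − 137.1417)²/137.1417 = 3.1724
  (143 − 169.4103)²/169.4103 = 4.1172
  (161 − 155.4480)²/155.4480 = 0.1983
χ² = 3.9355 + 4.9478 + 0.2105 + 0.0003 + 0.0001 + 0.0006 + 3.1724 + 4.1172 + 0.1983 = 16.583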